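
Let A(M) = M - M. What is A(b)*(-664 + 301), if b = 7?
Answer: 0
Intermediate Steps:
A(M) = 0
A(b)*(-664 + 301) = 0*(-664 + 301) = 0*(-363) = 0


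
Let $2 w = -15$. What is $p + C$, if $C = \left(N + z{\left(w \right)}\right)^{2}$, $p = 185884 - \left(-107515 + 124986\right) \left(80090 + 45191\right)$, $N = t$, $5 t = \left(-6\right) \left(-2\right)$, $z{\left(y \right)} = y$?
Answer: $- \frac{218859844099}{100} \approx -2.1886 \cdot 10^{9}$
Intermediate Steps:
$w = - \frac{15}{2}$ ($w = \frac{1}{2} \left(-15\right) = - \frac{15}{2} \approx -7.5$)
$t = \frac{12}{5}$ ($t = \frac{\left(-6\right) \left(-2\right)}{5} = \frac{1}{5} \cdot 12 = \frac{12}{5} \approx 2.4$)
$N = \frac{12}{5} \approx 2.4$
$p = -2188598467$ ($p = 185884 - 17471 \cdot 125281 = 185884 - 2188784351 = -2188598467$)
$C = \frac{2601}{100}$ ($C = \left(\frac{12}{5} - \frac{15}{2}\right)^{2} = \left(- \frac{51}{10}\right)^{2} = \frac{2601}{100} \approx 26.01$)
$p + C = -2188598467 + \frac{2601}{100} = - \frac{218859844099}{100}$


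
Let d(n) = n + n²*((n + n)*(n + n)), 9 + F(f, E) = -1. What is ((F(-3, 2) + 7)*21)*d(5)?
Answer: -157815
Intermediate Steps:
F(f, E) = -10 (F(f, E) = -9 - 1 = -10)
d(n) = n + 4*n⁴ (d(n) = n + n²*((2*n)*(2*n)) = n + n²*(4*n²) = n + 4*n⁴)
((F(-3, 2) + 7)*21)*d(5) = ((-10 + 7)*21)*(5 + 4*5⁴) = (-3*21)*(5 + 4*625) = -63*(5 + 2500) = -63*2505 = -157815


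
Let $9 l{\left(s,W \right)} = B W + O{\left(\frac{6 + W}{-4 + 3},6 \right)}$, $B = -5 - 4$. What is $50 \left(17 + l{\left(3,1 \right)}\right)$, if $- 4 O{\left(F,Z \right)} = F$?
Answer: $\frac{14575}{18} \approx 809.72$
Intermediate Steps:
$O{\left(F,Z \right)} = - \frac{F}{4}$
$B = -9$ ($B = -5 - 4 = -9$)
$l{\left(s,W \right)} = \frac{1}{6} - \frac{35 W}{36}$ ($l{\left(s,W \right)} = \frac{- 9 W - \frac{\left(6 + W\right) \frac{1}{-4 + 3}}{4}}{9} = \frac{- 9 W - \frac{\left(6 + W\right) \frac{1}{-1}}{4}}{9} = \frac{- 9 W - \frac{\left(6 + W\right) \left(-1\right)}{4}}{9} = \frac{- 9 W - \frac{-6 - W}{4}}{9} = \frac{- 9 W + \left(\frac{3}{2} + \frac{W}{4}\right)}{9} = \frac{\frac{3}{2} - \frac{35 W}{4}}{9} = \frac{1}{6} - \frac{35 W}{36}$)
$50 \left(17 + l{\left(3,1 \right)}\right) = 50 \left(17 + \left(\frac{1}{6} - \frac{35}{36}\right)\right) = 50 \left(17 - \frac{29}{36}\right) = 50 \cdot \frac{583}{36} = \frac{14575}{18}$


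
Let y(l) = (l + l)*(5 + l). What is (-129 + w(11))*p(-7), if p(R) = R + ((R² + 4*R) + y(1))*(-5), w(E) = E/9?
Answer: 197800/9 ≈ 21978.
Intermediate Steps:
y(l) = 2*l*(5 + l) (y(l) = (2*l)*(5 + l) = 2*l*(5 + l))
w(E) = E/9 (w(E) = E*(⅑) = E/9)
p(R) = -60 - 19*R - 5*R² (p(R) = R + ((R² + 4*R) + 2*1*(5 + 1))*(-5) = R + ((R² + 4*R) + 2*1*6)*(-5) = R + ((R² + 4*R) + 12)*(-5) = R + (12 + R² + 4*R)*(-5) = R + (-60 - 20*R - 5*R²) = -60 - 19*R - 5*R²)
(-129 + w(11))*p(-7) = (-129 + (⅑)*11)*(-60 - 19*(-7) - 5*(-7)²) = (-129 + 11/9)*(-60 + 133 - 5*49) = -1150*(-60 + 133 - 245)/9 = -1150/9*(-172) = 197800/9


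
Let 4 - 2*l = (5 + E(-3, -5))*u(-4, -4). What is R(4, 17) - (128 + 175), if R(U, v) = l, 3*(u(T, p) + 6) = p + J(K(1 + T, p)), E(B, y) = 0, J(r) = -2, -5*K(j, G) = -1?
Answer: -281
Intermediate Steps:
K(j, G) = 1/5 (K(j, G) = -1/5*(-1) = 1/5)
u(T, p) = -20/3 + p/3 (u(T, p) = -6 + (p - 2)/3 = -6 + (-2 + p)/3 = -6 + (-2/3 + p/3) = -20/3 + p/3)
l = 22 (l = 2 - (5 + 0)*(-20/3 + (1/3)*(-4))/2 = 2 - 5*(-20/3 - 4/3)/2 = 2 - 5*(-8)/2 = 2 - 1/2*(-40) = 2 + 20 = 22)
R(U, v) = 22
R(4, 17) - (128 + 175) = 22 - (128 + 175) = 22 - 1*303 = 22 - 303 = -281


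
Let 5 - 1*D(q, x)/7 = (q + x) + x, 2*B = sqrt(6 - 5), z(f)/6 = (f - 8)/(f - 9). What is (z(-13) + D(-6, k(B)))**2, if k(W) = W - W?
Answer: 828100/121 ≈ 6843.8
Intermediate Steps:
z(f) = 6*(-8 + f)/(-9 + f) (z(f) = 6*((f - 8)/(f - 9)) = 6*((-8 + f)/(-9 + f)) = 6*(-8 + f)/(-9 + f))
B = 1/2 (B = sqrt(6 - 5)/2 = sqrt(1)/2 = (1/2)*1 = 1/2 ≈ 0.50000)
k(W) = 0
D(q, x) = 35 - 14*x - 7*q (D(q, x) = 35 - 7*((q + x) + x) = 35 - 7*(q + 2*x) = 35 + (-14*x - 7*q) = 35 - 14*x - 7*q)
(z(-13) + D(-6, k(B)))**2 = (6*(-8 - 13)/(-9 - 13) + (35 - 14*0 - 7*(-6)))**2 = (6*(-21)/(-22) + (35 + 0 + 42))**2 = (6*(-1/22)*(-21) + 77)**2 = (63/11 + 77)**2 = (910/11)**2 = 828100/121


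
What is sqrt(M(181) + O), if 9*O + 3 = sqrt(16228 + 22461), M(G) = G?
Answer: sqrt(1626 + sqrt(38689))/3 ≈ 14.231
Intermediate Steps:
O = -1/3 + sqrt(38689)/9 (O = -1/3 + sqrt(16228 + 22461)/9 = -1/3 + sqrt(38689)/9 ≈ 21.522)
sqrt(M(181) + O) = sqrt(181 + (-1/3 + sqrt(38689)/9)) = sqrt(542/3 + sqrt(38689)/9)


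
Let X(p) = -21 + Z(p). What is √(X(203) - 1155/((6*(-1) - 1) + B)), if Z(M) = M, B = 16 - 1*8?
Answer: I*√973 ≈ 31.193*I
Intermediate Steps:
B = 8 (B = 16 - 8 = 8)
X(p) = -21 + p
√(X(203) - 1155/((6*(-1) - 1) + B)) = √((-21 + 203) - 1155/((6*(-1) - 1) + 8)) = √(182 - 1155/((-6 - 1) + 8)) = √(182 - 1155/(-7 + 8)) = √(182 - 1155/1) = √(182 - 1155*1) = √(182 - 1155) = √(-973) = I*√973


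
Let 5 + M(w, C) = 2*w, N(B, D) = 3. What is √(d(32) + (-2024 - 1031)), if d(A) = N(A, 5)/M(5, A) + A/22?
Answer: 2*I*√2308790/55 ≈ 55.253*I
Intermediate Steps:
M(w, C) = -5 + 2*w
d(A) = ⅗ + A/22 (d(A) = 3/(-5 + 2*5) + A/22 = 3/(-5 + 10) + A*(1/22) = 3/5 + A/22 = 3*(⅕) + A/22 = ⅗ + A/22)
√(d(32) + (-2024 - 1031)) = √((⅗ + (1/22)*32) + (-2024 - 1031)) = √((⅗ + 16/11) - 3055) = √(113/55 - 3055) = √(-167912/55) = 2*I*√2308790/55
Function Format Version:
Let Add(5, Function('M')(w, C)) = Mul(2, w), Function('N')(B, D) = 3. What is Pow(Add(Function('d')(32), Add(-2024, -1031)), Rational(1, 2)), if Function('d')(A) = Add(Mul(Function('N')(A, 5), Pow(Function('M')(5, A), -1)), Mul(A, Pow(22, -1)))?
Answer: Mul(Rational(2, 55), I, Pow(2308790, Rational(1, 2))) ≈ Mul(55.253, I)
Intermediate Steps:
Function('M')(w, C) = Add(-5, Mul(2, w))
Function('d')(A) = Add(Rational(3, 5), Mul(Rational(1, 22), A)) (Function('d')(A) = Add(Mul(3, Pow(Add(-5, Mul(2, 5)), -1)), Mul(A, Pow(22, -1))) = Add(Mul(3, Pow(Add(-5, 10), -1)), Mul(A, Rational(1, 22))) = Add(Mul(3, Pow(5, -1)), Mul(Rational(1, 22), A)) = Add(Mul(3, Rational(1, 5)), Mul(Rational(1, 22), A)) = Add(Rational(3, 5), Mul(Rational(1, 22), A)))
Pow(Add(Function('d')(32), Add(-2024, -1031)), Rational(1, 2)) = Pow(Add(Add(Rational(3, 5), Mul(Rational(1, 22), 32)), Add(-2024, -1031)), Rational(1, 2)) = Pow(Add(Add(Rational(3, 5), Rational(16, 11)), -3055), Rational(1, 2)) = Pow(Add(Rational(113, 55), -3055), Rational(1, 2)) = Pow(Rational(-167912, 55), Rational(1, 2)) = Mul(Rational(2, 55), I, Pow(2308790, Rational(1, 2)))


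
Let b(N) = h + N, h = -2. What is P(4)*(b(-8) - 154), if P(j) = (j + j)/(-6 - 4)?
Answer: 656/5 ≈ 131.20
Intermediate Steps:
P(j) = -j/5 (P(j) = (2*j)/(-10) = (2*j)*(-⅒) = -j/5)
b(N) = -2 + N
P(4)*(b(-8) - 154) = (-⅕*4)*((-2 - 8) - 154) = -4*(-10 - 154)/5 = -⅘*(-164) = 656/5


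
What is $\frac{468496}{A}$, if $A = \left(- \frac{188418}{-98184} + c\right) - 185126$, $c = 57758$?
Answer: $- \frac{1095209792}{297745507} \approx -3.6783$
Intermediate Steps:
$A = - \frac{2084218549}{16364}$ ($A = \left(- \frac{188418}{-98184} + 57758\right) - 185126 = \left(\left(-188418\right) \left(- \frac{1}{98184}\right) + 57758\right) - 185126 = \left(\frac{31403}{16364} + 57758\right) - 185126 = \frac{945183315}{16364} - 185126 = - \frac{2084218549}{16364} \approx -1.2737 \cdot 10^{5}$)
$\frac{468496}{A} = \frac{468496}{- \frac{2084218549}{16364}} = 468496 \left(- \frac{16364}{2084218549}\right) = - \frac{1095209792}{297745507}$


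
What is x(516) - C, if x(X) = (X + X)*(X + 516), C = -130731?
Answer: 1195755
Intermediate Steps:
x(X) = 2*X*(516 + X) (x(X) = (2*X)*(516 + X) = 2*X*(516 + X))
x(516) - C = 2*516*(516 + 516) - 1*(-130731) = 2*516*1032 + 130731 = 1065024 + 130731 = 1195755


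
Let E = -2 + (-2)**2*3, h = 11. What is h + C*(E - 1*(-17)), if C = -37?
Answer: -988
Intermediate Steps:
E = 10 (E = -2 + 4*3 = -2 + 12 = 10)
h + C*(E - 1*(-17)) = 11 - 37*(10 - 1*(-17)) = 11 - 37*(10 + 17) = 11 - 37*27 = 11 - 999 = -988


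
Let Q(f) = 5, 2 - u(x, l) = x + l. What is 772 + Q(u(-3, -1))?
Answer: 777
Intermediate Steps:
u(x, l) = 2 - l - x (u(x, l) = 2 - (x + l) = 2 - (l + x) = 2 + (-l - x) = 2 - l - x)
772 + Q(u(-3, -1)) = 772 + 5 = 777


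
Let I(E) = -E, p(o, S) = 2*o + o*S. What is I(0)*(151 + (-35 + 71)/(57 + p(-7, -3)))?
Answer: 0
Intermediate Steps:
p(o, S) = 2*o + S*o
I(0)*(151 + (-35 + 71)/(57 + p(-7, -3))) = (-1*0)*(151 + (-35 + 71)/(57 - 7*(2 - 3))) = 0*(151 + 36/(57 - 7*(-1))) = 0*(151 + 36/(57 + 7)) = 0*(151 + 36/64) = 0*(151 + 36*(1/64)) = 0*(151 + 9/16) = 0*(2425/16) = 0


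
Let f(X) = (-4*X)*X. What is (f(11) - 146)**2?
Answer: 396900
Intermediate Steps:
f(X) = -4*X**2
(f(11) - 146)**2 = (-4*11**2 - 146)**2 = (-4*121 - 146)**2 = (-484 - 146)**2 = (-630)**2 = 396900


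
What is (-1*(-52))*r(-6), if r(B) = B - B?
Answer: 0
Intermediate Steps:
r(B) = 0
(-1*(-52))*r(-6) = -1*(-52)*0 = 52*0 = 0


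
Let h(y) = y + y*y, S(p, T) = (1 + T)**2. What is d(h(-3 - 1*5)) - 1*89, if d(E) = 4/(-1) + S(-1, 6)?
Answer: -44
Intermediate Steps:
h(y) = y + y**2
d(E) = 45 (d(E) = 4/(-1) + (1 + 6)**2 = -1*4 + 7**2 = -4 + 49 = 45)
d(h(-3 - 1*5)) - 1*89 = 45 - 1*89 = 45 - 89 = -44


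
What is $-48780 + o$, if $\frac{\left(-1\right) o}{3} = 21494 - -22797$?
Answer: $-181653$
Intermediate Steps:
$o = -132873$ ($o = - 3 \left(21494 - -22797\right) = - 3 \left(21494 + 22797\right) = \left(-3\right) 44291 = -132873$)
$-48780 + o = -48780 - 132873 = -181653$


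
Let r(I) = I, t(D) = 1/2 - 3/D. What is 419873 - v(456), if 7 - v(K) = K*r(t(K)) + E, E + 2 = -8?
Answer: 420081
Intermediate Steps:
E = -10 (E = -2 - 8 = -10)
t(D) = ½ - 3/D (t(D) = 1*(½) - 3/D = ½ - 3/D)
v(K) = 20 - K/2 (v(K) = 7 - (K*((-6 + K)/(2*K)) - 10) = 7 - ((-3 + K/2) - 10) = 7 - (-13 + K/2) = 7 + (13 - K/2) = 20 - K/2)
419873 - v(456) = 419873 - (20 - ½*456) = 419873 - (20 - 228) = 419873 - 1*(-208) = 419873 + 208 = 420081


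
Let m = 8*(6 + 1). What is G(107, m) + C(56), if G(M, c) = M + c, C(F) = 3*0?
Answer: 163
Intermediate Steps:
C(F) = 0
m = 56 (m = 8*7 = 56)
G(107, m) + C(56) = (107 + 56) + 0 = 163 + 0 = 163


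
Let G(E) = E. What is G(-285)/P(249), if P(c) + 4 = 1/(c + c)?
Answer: 141930/1991 ≈ 71.286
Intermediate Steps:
P(c) = -4 + 1/(2*c) (P(c) = -4 + 1/(c + c) = -4 + 1/(2*c))
G(-285)/P(249) = -285/(-4 + (½)/249) = -285/(-4 + (½)*(1/249)) = -285/(-4 + 1/498) = -285/(-1991/498) = -285*(-498/1991) = 141930/1991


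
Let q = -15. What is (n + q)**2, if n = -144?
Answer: 25281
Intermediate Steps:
(n + q)**2 = (-144 - 15)**2 = (-159)**2 = 25281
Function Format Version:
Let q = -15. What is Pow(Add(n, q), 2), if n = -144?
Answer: 25281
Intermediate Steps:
Pow(Add(n, q), 2) = Pow(Add(-144, -15), 2) = Pow(-159, 2) = 25281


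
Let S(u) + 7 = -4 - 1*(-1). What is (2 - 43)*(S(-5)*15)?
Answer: 6150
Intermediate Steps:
S(u) = -10 (S(u) = -7 + (-4 - 1*(-1)) = -7 + (-4 + 1) = -7 - 3 = -10)
(2 - 43)*(S(-5)*15) = (2 - 43)*(-10*15) = -41*(-150) = 6150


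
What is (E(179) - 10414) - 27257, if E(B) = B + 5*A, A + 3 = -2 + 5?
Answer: -37492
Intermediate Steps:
A = 0 (A = -3 + (-2 + 5) = -3 + 3 = 0)
E(B) = B (E(B) = B + 5*0 = B + 0 = B)
(E(179) - 10414) - 27257 = (179 - 10414) - 27257 = -10235 - 27257 = -37492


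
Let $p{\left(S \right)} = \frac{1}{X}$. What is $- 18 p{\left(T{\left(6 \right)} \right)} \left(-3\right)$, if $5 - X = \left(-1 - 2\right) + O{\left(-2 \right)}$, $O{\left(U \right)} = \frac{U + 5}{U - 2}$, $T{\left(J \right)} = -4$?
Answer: $\frac{216}{35} \approx 6.1714$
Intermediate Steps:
$O{\left(U \right)} = \frac{5 + U}{-2 + U}$
$X = \frac{35}{4}$ ($X = 5 - \left(\left(-1 - 2\right) + \frac{5 - 2}{-2 - 2}\right) = 5 - \left(-3 + \frac{1}{-4} \cdot 3\right) = 5 - \left(-3 - \frac{3}{4}\right) = 5 - - \frac{15}{4} = 5 + \frac{15}{4} = \frac{35}{4} \approx 8.75$)
$p{\left(S \right)} = \frac{4}{35}$ ($p{\left(S \right)} = \frac{1}{\frac{35}{4}} = \frac{4}{35}$)
$- 18 p{\left(T{\left(6 \right)} \right)} \left(-3\right) = \left(-18\right) \frac{4}{35} \left(-3\right) = \left(- \frac{72}{35}\right) \left(-3\right) = \frac{216}{35}$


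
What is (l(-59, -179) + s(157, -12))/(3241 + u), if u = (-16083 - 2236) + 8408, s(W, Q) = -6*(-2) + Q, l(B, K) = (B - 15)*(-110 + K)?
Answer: -10693/3335 ≈ -3.2063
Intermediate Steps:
l(B, K) = (-110 + K)*(-15 + B) (l(B, K) = (-15 + B)*(-110 + K) = (-110 + K)*(-15 + B))
s(W, Q) = 12 + Q
u = -9911 (u = -18319 + 8408 = -9911)
(l(-59, -179) + s(157, -12))/(3241 + u) = ((1650 - 110*(-59) - 15*(-179) - 59*(-179)) + (12 - 12))/(3241 - 9911) = ((1650 + 6490 + 2685 + 10561) + 0)/(-6670) = (21386 + 0)*(-1/6670) = 21386*(-1/6670) = -10693/3335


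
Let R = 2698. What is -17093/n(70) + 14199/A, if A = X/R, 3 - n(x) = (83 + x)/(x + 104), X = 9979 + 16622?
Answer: -7220025616/1090641 ≈ -6620.0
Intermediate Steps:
X = 26601
n(x) = 3 - (83 + x)/(104 + x) (n(x) = 3 - (83 + x)/(x + 104) = 3 - (83 + x)/(104 + x))
A = 26601/2698 ≈ 9.8595
-17093/n(70) + 14199/A = -17093*(104 + 70)/(229 + 2*70) + 14199/(26601/2698) = -17093*174/(229 + 140) + 14199*(2698/26601) = -17093/((1/174)*369) + 12769634/8867 = -17093/123/58 + 12769634/8867 = -17093*58/123 + 12769634/8867 = -991394/123 + 12769634/8867 = -7220025616/1090641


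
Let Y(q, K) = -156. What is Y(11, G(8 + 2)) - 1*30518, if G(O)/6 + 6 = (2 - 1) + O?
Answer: -30674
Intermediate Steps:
G(O) = -30 + 6*O (G(O) = -36 + 6*((2 - 1) + O) = -36 + 6*(1 + O) = -36 + (6 + 6*O) = -30 + 6*O)
Y(11, G(8 + 2)) - 1*30518 = -156 - 1*30518 = -156 - 30518 = -30674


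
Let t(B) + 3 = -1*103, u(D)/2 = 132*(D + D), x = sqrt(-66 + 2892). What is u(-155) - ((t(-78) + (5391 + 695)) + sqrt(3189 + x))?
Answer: -87820 - sqrt(3189 + 3*sqrt(314)) ≈ -87877.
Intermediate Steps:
x = 3*sqrt(314) (x = sqrt(2826) = 3*sqrt(314) ≈ 53.160)
u(D) = 528*D (u(D) = 2*(132*(D + D)) = 2*(132*(2*D)) = 2*(264*D) = 528*D)
t(B) = -106 (t(B) = -3 - 1*103 = -3 - 103 = -106)
u(-155) - ((t(-78) + (5391 + 695)) + sqrt(3189 + x)) = 528*(-155) - ((-106 + (5391 + 695)) + sqrt(3189 + 3*sqrt(314))) = -81840 - ((-106 + 6086) + sqrt(3189 + 3*sqrt(314))) = -81840 - (5980 + sqrt(3189 + 3*sqrt(314))) = -81840 + (-5980 - sqrt(3189 + 3*sqrt(314))) = -87820 - sqrt(3189 + 3*sqrt(314))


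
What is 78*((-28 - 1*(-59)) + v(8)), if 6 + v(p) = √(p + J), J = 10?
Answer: 1950 + 234*√2 ≈ 2280.9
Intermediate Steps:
v(p) = -6 + √(10 + p) (v(p) = -6 + √(p + 10) = -6 + √(10 + p))
78*((-28 - 1*(-59)) + v(8)) = 78*((-28 - 1*(-59)) + (-6 + √(10 + 8))) = 78*((-28 + 59) + (-6 + √18)) = 78*(31 + (-6 + 3*√2)) = 78*(25 + 3*√2) = 1950 + 234*√2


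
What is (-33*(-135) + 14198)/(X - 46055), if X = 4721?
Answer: -18653/41334 ≈ -0.45127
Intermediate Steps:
(-33*(-135) + 14198)/(X - 46055) = (-33*(-135) + 14198)/(4721 - 46055) = (4455 + 14198)/(-41334) = 18653*(-1/41334) = -18653/41334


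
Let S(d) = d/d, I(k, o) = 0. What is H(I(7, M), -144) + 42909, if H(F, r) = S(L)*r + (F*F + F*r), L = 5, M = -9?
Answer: 42765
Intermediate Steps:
S(d) = 1
H(F, r) = r + F² + F*r (H(F, r) = 1*r + (F*F + F*r) = r + (F² + F*r) = r + F² + F*r)
H(I(7, M), -144) + 42909 = (-144 + 0² + 0*(-144)) + 42909 = (-144 + 0 + 0) + 42909 = -144 + 42909 = 42765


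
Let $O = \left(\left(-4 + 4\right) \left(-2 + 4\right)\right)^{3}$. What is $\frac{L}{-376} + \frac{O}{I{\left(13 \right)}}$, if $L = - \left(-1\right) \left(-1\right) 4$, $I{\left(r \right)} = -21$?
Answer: $\frac{1}{94} \approx 0.010638$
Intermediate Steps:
$O = 0$ ($O = \left(0 \cdot 2\right)^{3} = 0^{3} = 0$)
$L = -4$ ($L = \left(-1\right) 1 \cdot 4 = \left(-1\right) 4 = -4$)
$\frac{L}{-376} + \frac{O}{I{\left(13 \right)}} = - \frac{4}{-376} + \frac{0}{-21} = \left(-4\right) \left(- \frac{1}{376}\right) + 0 \left(- \frac{1}{21}\right) = \frac{1}{94} + 0 = \frac{1}{94}$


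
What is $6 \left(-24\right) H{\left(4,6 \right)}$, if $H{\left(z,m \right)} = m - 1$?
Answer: $-720$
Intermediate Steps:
$H{\left(z,m \right)} = -1 + m$
$6 \left(-24\right) H{\left(4,6 \right)} = 6 \left(-24\right) \left(-1 + 6\right) = \left(-144\right) 5 = -720$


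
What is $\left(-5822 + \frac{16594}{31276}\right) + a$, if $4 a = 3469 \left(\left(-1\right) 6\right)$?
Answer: $- \frac{86204236}{7819} \approx -11025.0$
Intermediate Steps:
$a = - \frac{10407}{2}$ ($a = \frac{3469 \left(\left(-1\right) 6\right)}{4} = \frac{3469 \left(-6\right)}{4} = \frac{1}{4} \left(-20814\right) = - \frac{10407}{2} \approx -5203.5$)
$\left(-5822 + \frac{16594}{31276}\right) + a = \left(-5822 + \frac{16594}{31276}\right) - \frac{10407}{2} = \left(-5822 + 16594 \cdot \frac{1}{31276}\right) - \frac{10407}{2} = \left(-5822 + \frac{8297}{15638}\right) - \frac{10407}{2} = - \frac{91036139}{15638} - \frac{10407}{2} = - \frac{86204236}{7819}$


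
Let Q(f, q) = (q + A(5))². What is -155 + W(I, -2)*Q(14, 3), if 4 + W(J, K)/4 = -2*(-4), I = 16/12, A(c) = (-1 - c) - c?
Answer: 869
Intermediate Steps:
A(c) = -1 - 2*c
I = 4/3 (I = 16*(1/12) = 4/3 ≈ 1.3333)
Q(f, q) = (-11 + q)² (Q(f, q) = (q + (-1 - 2*5))² = (q + (-1 - 10))² = (q - 11)² = (-11 + q)²)
W(J, K) = 16 (W(J, K) = -16 + 4*(-2*(-4)) = -16 + 4*8 = -16 + 32 = 16)
-155 + W(I, -2)*Q(14, 3) = -155 + 16*(-11 + 3)² = -155 + 16*(-8)² = -155 + 16*64 = -155 + 1024 = 869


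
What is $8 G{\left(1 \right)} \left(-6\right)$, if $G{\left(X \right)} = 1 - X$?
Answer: $0$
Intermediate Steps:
$8 G{\left(1 \right)} \left(-6\right) = 8 \left(1 - 1\right) \left(-6\right) = 8 \cdot 0 \left(-6\right) = 0 \left(-6\right) = 0$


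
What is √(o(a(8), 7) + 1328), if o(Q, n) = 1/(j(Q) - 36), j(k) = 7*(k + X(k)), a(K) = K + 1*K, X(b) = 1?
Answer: 5*√365947/83 ≈ 36.442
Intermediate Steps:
a(K) = 2*K (a(K) = K + K = 2*K)
j(k) = 7 + 7*k (j(k) = 7*(k + 1) = 7*(1 + k) = 7 + 7*k)
o(Q, n) = 1/(-29 + 7*Q) (o(Q, n) = 1/((7 + 7*Q) - 36) = 1/(-29 + 7*Q))
√(o(a(8), 7) + 1328) = √(1/(-29 + 7*(2*8)) + 1328) = √(1/(-29 + 7*16) + 1328) = √(1/(-29 + 112) + 1328) = √(1/83 + 1328) = √(110225/83) = 5*√365947/83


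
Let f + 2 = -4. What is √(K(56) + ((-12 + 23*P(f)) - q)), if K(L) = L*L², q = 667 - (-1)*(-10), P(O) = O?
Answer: √174809 ≈ 418.10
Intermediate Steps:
f = -6 (f = -2 - 4 = -6)
q = 657 (q = 667 - 1*10 = 667 - 10 = 657)
K(L) = L³
√(K(56) + ((-12 + 23*P(f)) - q)) = √(56³ + ((-12 + 23*(-6)) - 1*657)) = √(175616 + ((-12 - 138) - 657)) = √(175616 + (-150 - 657)) = √(175616 - 807) = √174809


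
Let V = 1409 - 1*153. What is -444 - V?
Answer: -1700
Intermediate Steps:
V = 1256 (V = 1409 - 153 = 1256)
-444 - V = -444 - 1*1256 = -444 - 1256 = -1700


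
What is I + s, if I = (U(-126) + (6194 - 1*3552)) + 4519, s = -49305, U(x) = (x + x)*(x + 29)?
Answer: -17700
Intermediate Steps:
U(x) = 2*x*(29 + x) (U(x) = (2*x)*(29 + x) = 2*x*(29 + x))
I = 31605 (I = (2*(-126)*(29 - 126) + (6194 - 1*3552)) + 4519 = (2*(-126)*(-97) + (6194 - 3552)) + 4519 = (24444 + 2642) + 4519 = 27086 + 4519 = 31605)
I + s = 31605 - 49305 = -17700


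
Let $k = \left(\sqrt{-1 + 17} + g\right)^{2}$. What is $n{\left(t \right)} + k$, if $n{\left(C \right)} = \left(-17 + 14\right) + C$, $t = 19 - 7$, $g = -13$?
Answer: $90$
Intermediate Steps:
$t = 12$ ($t = 19 - 7 = 12$)
$n{\left(C \right)} = -3 + C$
$k = 81$ ($k = \left(\sqrt{-1 + 17} - 13\right)^{2} = \left(\sqrt{16} - 13\right)^{2} = \left(4 - 13\right)^{2} = \left(-9\right)^{2} = 81$)
$n{\left(t \right)} + k = \left(-3 + 12\right) + 81 = 9 + 81 = 90$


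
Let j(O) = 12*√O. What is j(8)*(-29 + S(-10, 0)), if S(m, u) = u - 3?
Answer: -768*√2 ≈ -1086.1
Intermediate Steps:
S(m, u) = -3 + u
j(8)*(-29 + S(-10, 0)) = (12*√8)*(-29 + (-3 + 0)) = (12*(2*√2))*(-29 - 3) = (24*√2)*(-32) = -768*√2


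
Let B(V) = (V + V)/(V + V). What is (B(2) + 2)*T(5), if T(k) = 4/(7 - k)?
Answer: 6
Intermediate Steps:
B(V) = 1 (B(V) = (2*V)/((2*V)) = (2*V)*(1/(2*V)) = 1)
(B(2) + 2)*T(5) = (1 + 2)*(-4/(-7 + 5)) = 3*(-4/(-2)) = 3*(-4*(-½)) = 3*2 = 6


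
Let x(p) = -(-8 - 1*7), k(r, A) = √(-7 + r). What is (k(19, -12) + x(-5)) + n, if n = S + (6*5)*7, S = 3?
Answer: 228 + 2*√3 ≈ 231.46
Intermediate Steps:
x(p) = 15 (x(p) = -(-8 - 7) = -1*(-15) = 15)
n = 213 (n = 3 + (6*5)*7 = 3 + 30*7 = 3 + 210 = 213)
(k(19, -12) + x(-5)) + n = (√(-7 + 19) + 15) + 213 = (√12 + 15) + 213 = (2*√3 + 15) + 213 = (15 + 2*√3) + 213 = 228 + 2*√3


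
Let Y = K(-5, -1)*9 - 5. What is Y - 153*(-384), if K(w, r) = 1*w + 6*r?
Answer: 58648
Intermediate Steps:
K(w, r) = w + 6*r
Y = -104 (Y = (-5 + 6*(-1))*9 - 5 = (-5 - 6)*9 - 5 = -11*9 - 5 = -99 - 5 = -104)
Y - 153*(-384) = -104 - 153*(-384) = -104 + 58752 = 58648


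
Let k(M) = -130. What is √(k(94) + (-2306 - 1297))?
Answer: I*√3733 ≈ 61.098*I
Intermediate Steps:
√(k(94) + (-2306 - 1297)) = √(-130 + (-2306 - 1297)) = √(-130 - 3603) = √(-3733) = I*√3733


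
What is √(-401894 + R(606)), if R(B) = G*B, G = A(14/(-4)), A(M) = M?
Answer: I*√404015 ≈ 635.62*I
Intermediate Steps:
G = -7/2 (G = 14/(-4) = 14*(-¼) = -7/2 ≈ -3.5000)
R(B) = -7*B/2
√(-401894 + R(606)) = √(-401894 - 7/2*606) = √(-401894 - 2121) = √(-404015) = I*√404015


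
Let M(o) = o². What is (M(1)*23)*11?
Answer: 253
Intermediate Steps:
(M(1)*23)*11 = (1²*23)*11 = (1*23)*11 = 23*11 = 253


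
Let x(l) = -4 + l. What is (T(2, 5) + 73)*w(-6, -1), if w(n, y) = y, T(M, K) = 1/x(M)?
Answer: -145/2 ≈ -72.500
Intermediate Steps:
T(M, K) = 1/(-4 + M)
(T(2, 5) + 73)*w(-6, -1) = (1/(-4 + 2) + 73)*(-1) = (1/(-2) + 73)*(-1) = (-½ + 73)*(-1) = (145/2)*(-1) = -145/2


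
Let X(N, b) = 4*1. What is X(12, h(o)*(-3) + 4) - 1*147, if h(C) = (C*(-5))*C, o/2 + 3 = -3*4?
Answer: -143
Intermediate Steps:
o = -30 (o = -6 + 2*(-3*4) = -6 + 2*(-12) = -6 - 24 = -30)
h(C) = -5*C² (h(C) = (-5*C)*C = -5*C²)
X(N, b) = 4
X(12, h(o)*(-3) + 4) - 1*147 = 4 - 1*147 = 4 - 147 = -143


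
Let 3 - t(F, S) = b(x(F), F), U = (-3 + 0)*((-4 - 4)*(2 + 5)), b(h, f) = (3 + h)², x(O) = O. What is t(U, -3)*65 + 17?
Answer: -1900453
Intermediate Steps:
U = 168 (U = -(-24)*7 = -3*(-56) = 168)
t(F, S) = 3 - (3 + F)²
t(U, -3)*65 + 17 = (3 - (3 + 168)²)*65 + 17 = (3 - 1*171²)*65 + 17 = (3 - 1*29241)*65 + 17 = (3 - 29241)*65 + 17 = -29238*65 + 17 = -1900470 + 17 = -1900453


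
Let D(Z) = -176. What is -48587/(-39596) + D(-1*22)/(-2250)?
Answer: 58144823/44545500 ≈ 1.3053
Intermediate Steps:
-48587/(-39596) + D(-1*22)/(-2250) = -48587/(-39596) - 176/(-2250) = -48587*(-1/39596) - 176*(-1/2250) = 48587/39596 + 88/1125 = 58144823/44545500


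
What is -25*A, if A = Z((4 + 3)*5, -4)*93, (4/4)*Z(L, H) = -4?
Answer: 9300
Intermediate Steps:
Z(L, H) = -4
A = -372 (A = -4*93 = -372)
-25*A = -25*(-372) = 9300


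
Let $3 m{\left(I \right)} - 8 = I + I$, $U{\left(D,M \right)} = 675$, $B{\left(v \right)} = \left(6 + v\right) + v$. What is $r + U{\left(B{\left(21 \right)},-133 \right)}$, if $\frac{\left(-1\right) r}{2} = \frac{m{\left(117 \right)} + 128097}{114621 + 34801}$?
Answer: $\frac{150905242}{224133} \approx 673.28$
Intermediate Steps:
$B{\left(v \right)} = 6 + 2 v$
$m{\left(I \right)} = \frac{8}{3} + \frac{2 I}{3}$ ($m{\left(I \right)} = \frac{8}{3} + \frac{I + I}{3} = \frac{8}{3} + \frac{2 I}{3}$)
$r = - \frac{384533}{224133}$ ($r = - 2 \frac{\left(\frac{8}{3} + \frac{2}{3} \cdot 117\right) + 128097}{114621 + 34801} = - 2 \frac{\left(\frac{8}{3} + 78\right) + 128097}{149422} = - 2 \left(\frac{242}{3} + 128097\right) \frac{1}{149422} = - 2 \cdot \frac{384533}{3} \cdot \frac{1}{149422} = \left(-2\right) \frac{384533}{448266} = - \frac{384533}{224133} \approx -1.7156$)
$r + U{\left(B{\left(21 \right)},-133 \right)} = - \frac{384533}{224133} + 675 = \frac{150905242}{224133}$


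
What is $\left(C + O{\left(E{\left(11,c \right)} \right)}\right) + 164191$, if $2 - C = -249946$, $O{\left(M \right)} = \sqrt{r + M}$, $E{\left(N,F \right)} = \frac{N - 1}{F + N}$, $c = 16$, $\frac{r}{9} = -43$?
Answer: $414139 + \frac{i \sqrt{31317}}{9} \approx 4.1414 \cdot 10^{5} + 19.663 i$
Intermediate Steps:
$r = -387$ ($r = 9 \left(-43\right) = -387$)
$E{\left(N,F \right)} = \frac{-1 + N}{F + N}$
$O{\left(M \right)} = \sqrt{-387 + M}$
$C = 249948$ ($C = 2 - -249946 = 2 + 249946 = 249948$)
$\left(C + O{\left(E{\left(11,c \right)} \right)}\right) + 164191 = \left(249948 + \sqrt{-387 + \frac{-1 + 11}{16 + 11}}\right) + 164191 = \left(249948 + \sqrt{-387 + \frac{1}{27} \cdot 10}\right) + 164191 = \left(249948 + \sqrt{-387 + \frac{10}{27}}\right) + 164191 = \left(249948 + \sqrt{- \frac{10439}{27}}\right) + 164191 = \left(249948 + \frac{i \sqrt{31317}}{9}\right) + 164191 = 414139 + \frac{i \sqrt{31317}}{9}$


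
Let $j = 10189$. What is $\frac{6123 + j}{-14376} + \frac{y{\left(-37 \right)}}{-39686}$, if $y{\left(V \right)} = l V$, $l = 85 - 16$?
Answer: $- \frac{76332013}{71315742} \approx -1.0703$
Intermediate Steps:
$l = 69$ ($l = 85 - 16 = 69$)
$y{\left(V \right)} = 69 V$
$\frac{6123 + j}{-14376} + \frac{y{\left(-37 \right)}}{-39686} = \frac{6123 + 10189}{-14376} + \frac{69 \left(-37\right)}{-39686} = 16312 \left(- \frac{1}{14376}\right) - - \frac{2553}{39686} = - \frac{2039}{1797} + \frac{2553}{39686} = - \frac{76332013}{71315742}$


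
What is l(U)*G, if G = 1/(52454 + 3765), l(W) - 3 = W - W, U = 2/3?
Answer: 3/56219 ≈ 5.3363e-5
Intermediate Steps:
U = ⅔ (U = 2*(⅓) = ⅔ ≈ 0.66667)
l(W) = 3 (l(W) = 3 + (W - W) = 3 + 0 = 3)
G = 1/56219 ≈ 1.7788e-5
l(U)*G = 3*(1/56219) = 3/56219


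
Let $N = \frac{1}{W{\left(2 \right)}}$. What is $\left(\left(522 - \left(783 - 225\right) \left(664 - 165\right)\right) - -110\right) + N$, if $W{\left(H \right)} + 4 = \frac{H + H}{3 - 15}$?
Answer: $- \frac{3611533}{13} \approx -2.7781 \cdot 10^{5}$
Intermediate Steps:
$W{\left(H \right)} = -4 - \frac{H}{6}$ ($W{\left(H \right)} = -4 + \frac{H + H}{3 - 15} = -4 + \frac{2 H}{-12} = -4 + 2 H \left(- \frac{1}{12}\right) = -4 - \frac{H}{6}$)
$N = - \frac{3}{13}$ ($N = \frac{1}{-4 - \frac{1}{3}} = \frac{1}{- \frac{13}{3}} = - \frac{3}{13} \approx -0.23077$)
$\left(\left(522 - \left(783 - 225\right) \left(664 - 165\right)\right) - -110\right) + N = \left(\left(522 - \left(783 - 225\right) \left(664 - 165\right)\right) - -110\right) - \frac{3}{13} = \left(\left(522 - 558 \cdot 499\right) + 110\right) - \frac{3}{13} = \left(\left(522 - 278442\right) + 110\right) - \frac{3}{13} = \left(-277920 + 110\right) - \frac{3}{13} = -277810 - \frac{3}{13} = - \frac{3611533}{13}$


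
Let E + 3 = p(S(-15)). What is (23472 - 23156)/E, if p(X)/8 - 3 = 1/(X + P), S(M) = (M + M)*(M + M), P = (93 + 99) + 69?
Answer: 366876/24389 ≈ 15.043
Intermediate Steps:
P = 261 (P = 192 + 69 = 261)
S(M) = 4*M**2 (S(M) = (2*M)*(2*M) = 4*M**2)
p(X) = 24 + 8/(261 + X) (p(X) = 24 + 8/(X + 261) = 24 + 8/(261 + X))
E = 24389/1161 (E = -3 + 8*(784 + 3*(4*(-15)**2))/(261 + 4*(-15)**2) = -3 + 8*(784 + 3*(4*225))/(261 + 4*225) = -3 + 8*(784 + 3*900)/(261 + 900) = -3 + 8*(784 + 2700)/1161 = -3 + 8*(1/1161)*3484 = -3 + 27872/1161 = 24389/1161 ≈ 21.007)
(23472 - 23156)/E = (23472 - 23156)/(24389/1161) = 316*(1161/24389) = 366876/24389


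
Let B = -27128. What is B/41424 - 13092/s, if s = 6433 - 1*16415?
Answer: 16970707/25843398 ≈ 0.65667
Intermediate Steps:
s = -9982 (s = 6433 - 16415 = -9982)
B/41424 - 13092/s = -27128/41424 - 13092/(-9982) = -27128*1/41424 - 13092*(-1/9982) = -3391/5178 + 6546/4991 = 16970707/25843398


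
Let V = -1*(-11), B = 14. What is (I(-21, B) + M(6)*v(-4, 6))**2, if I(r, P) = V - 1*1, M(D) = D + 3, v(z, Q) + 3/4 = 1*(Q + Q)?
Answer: 198025/16 ≈ 12377.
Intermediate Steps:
v(z, Q) = -3/4 + 2*Q (v(z, Q) = -3/4 + 1*(Q + Q) = -3/4 + 1*(2*Q) = -3/4 + 2*Q)
V = 11
M(D) = 3 + D
I(r, P) = 10 (I(r, P) = 11 - 1*1 = 11 - 1 = 10)
(I(-21, B) + M(6)*v(-4, 6))**2 = (10 + (3 + 6)*(-3/4 + 2*6))**2 = (10 + 9*(-3/4 + 12))**2 = (10 + 9*(45/4))**2 = (10 + 405/4)**2 = (445/4)**2 = 198025/16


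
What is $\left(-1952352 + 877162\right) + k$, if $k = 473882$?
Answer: $-601308$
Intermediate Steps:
$\left(-1952352 + 877162\right) + k = \left(-1952352 + 877162\right) + 473882 = -1075190 + 473882 = -601308$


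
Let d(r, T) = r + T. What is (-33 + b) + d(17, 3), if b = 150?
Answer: 137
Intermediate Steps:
d(r, T) = T + r
(-33 + b) + d(17, 3) = (-33 + 150) + (3 + 17) = 117 + 20 = 137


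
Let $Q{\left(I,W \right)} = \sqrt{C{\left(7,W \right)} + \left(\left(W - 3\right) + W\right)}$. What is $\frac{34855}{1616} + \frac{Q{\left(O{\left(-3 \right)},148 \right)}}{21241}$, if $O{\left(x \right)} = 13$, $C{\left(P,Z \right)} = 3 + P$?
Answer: $\frac{34855}{1616} + \frac{\sqrt{303}}{21241} \approx 21.57$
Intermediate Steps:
$Q{\left(I,W \right)} = \sqrt{7 + 2 W}$ ($Q{\left(I,W \right)} = \sqrt{\left(3 + 7\right) + \left(\left(W - 3\right) + W\right)} = \sqrt{10 + \left(\left(-3 + W\right) + W\right)} = \sqrt{10 + \left(-3 + 2 W\right)} = \sqrt{7 + 2 W}$)
$\frac{34855}{1616} + \frac{Q{\left(O{\left(-3 \right)},148 \right)}}{21241} = \frac{34855}{1616} + \frac{\sqrt{7 + 2 \cdot 148}}{21241} = 34855 \cdot \frac{1}{1616} + \sqrt{7 + 296} \cdot \frac{1}{21241} = \frac{34855}{1616} + \sqrt{303} \cdot \frac{1}{21241} = \frac{34855}{1616} + \frac{\sqrt{303}}{21241}$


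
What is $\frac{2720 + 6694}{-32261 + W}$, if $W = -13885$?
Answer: $- \frac{1569}{7691} \approx -0.204$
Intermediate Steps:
$\frac{2720 + 6694}{-32261 + W} = \frac{2720 + 6694}{-32261 - 13885} = \frac{9414}{-46146} = 9414 \left(- \frac{1}{46146}\right) = - \frac{1569}{7691}$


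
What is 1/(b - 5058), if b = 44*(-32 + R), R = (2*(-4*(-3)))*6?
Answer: -1/130 ≈ -0.0076923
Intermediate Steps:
R = 144 (R = (2*12)*6 = 24*6 = 144)
b = 4928 (b = 44*(-32 + 144) = 44*112 = 4928)
1/(b - 5058) = 1/(4928 - 5058) = 1/(-130) = -1/130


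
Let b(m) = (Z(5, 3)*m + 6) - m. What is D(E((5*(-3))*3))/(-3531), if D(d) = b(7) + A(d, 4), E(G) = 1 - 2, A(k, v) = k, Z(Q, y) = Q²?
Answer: -173/3531 ≈ -0.048995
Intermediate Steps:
E(G) = -1
b(m) = 6 + 24*m (b(m) = (5²*m + 6) - m = (25*m + 6) - m = (6 + 25*m) - m = 6 + 24*m)
D(d) = 174 + d (D(d) = (6 + 24*7) + d = (6 + 168) + d = 174 + d)
D(E((5*(-3))*3))/(-3531) = (174 - 1)/(-3531) = 173*(-1/3531) = -173/3531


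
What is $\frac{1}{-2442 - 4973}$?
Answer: $- \frac{1}{7415} \approx -0.00013486$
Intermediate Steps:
$\frac{1}{-2442 - 4973} = \frac{1}{-7415} = - \frac{1}{7415}$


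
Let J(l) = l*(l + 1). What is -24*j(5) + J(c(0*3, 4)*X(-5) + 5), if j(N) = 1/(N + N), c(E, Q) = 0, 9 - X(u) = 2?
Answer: 138/5 ≈ 27.600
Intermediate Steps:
X(u) = 7 (X(u) = 9 - 1*2 = 9 - 2 = 7)
J(l) = l*(1 + l)
j(N) = 1/(2*N)
-24*j(5) + J(c(0*3, 4)*X(-5) + 5) = -12/5 + (0*7 + 5)*(1 + (0*7 + 5)) = -12/5 + (0 + 5)*(1 + (0 + 5)) = -24*⅒ + 5*(1 + 5) = -12/5 + 5*6 = -12/5 + 30 = 138/5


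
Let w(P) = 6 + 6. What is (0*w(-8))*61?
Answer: 0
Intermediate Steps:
w(P) = 12
(0*w(-8))*61 = (0*12)*61 = 0*61 = 0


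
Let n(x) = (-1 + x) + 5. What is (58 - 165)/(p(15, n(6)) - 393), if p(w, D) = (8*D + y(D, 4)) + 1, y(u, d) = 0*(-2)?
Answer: 107/312 ≈ 0.34295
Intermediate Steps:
y(u, d) = 0
n(x) = 4 + x
p(w, D) = 1 + 8*D (p(w, D) = (8*D + 0) + 1 = 8*D + 1 = 1 + 8*D)
(58 - 165)/(p(15, n(6)) - 393) = (58 - 165)/((1 + 8*(4 + 6)) - 393) = -107/((1 + 8*10) - 393) = -107/((1 + 80) - 393) = -107/(81 - 393) = -107/(-312) = -107*(-1/312) = 107/312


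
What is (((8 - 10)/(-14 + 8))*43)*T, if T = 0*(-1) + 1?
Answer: 43/3 ≈ 14.333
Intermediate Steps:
T = 1 (T = 0 + 1 = 1)
(((8 - 10)/(-14 + 8))*43)*T = (((8 - 10)/(-14 + 8))*43)*1 = (-2/(-6)*43)*1 = (-2*(-⅙)*43)*1 = ((⅓)*43)*1 = (43/3)*1 = 43/3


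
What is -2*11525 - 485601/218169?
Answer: -1676427017/72723 ≈ -23052.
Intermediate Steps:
-2*11525 - 485601/218169 = -23050 - 485601/218169 = -23050 - 1*161867/72723 = -23050 - 161867/72723 = -1676427017/72723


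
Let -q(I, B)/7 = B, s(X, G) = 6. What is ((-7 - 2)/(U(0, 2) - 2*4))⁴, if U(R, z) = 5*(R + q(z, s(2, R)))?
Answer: 6561/2258530576 ≈ 2.9050e-6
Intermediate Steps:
q(I, B) = -7*B
U(R, z) = -210 + 5*R (U(R, z) = 5*(R - 7*6) = 5*(R - 42) = 5*(-42 + R) = -210 + 5*R)
((-7 - 2)/(U(0, 2) - 2*4))⁴ = ((-7 - 2)/((-210 + 5*0) - 2*4))⁴ = (-9/((-210 + 0) - 8))⁴ = (-9/(-210 - 8))⁴ = (-9/(-218))⁴ = (-9*(-1/218))⁴ = (9/218)⁴ = 6561/2258530576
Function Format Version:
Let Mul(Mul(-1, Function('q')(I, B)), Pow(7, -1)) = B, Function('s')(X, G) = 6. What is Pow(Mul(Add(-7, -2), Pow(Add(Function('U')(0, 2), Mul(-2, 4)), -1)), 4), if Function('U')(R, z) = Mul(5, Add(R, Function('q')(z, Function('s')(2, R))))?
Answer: Rational(6561, 2258530576) ≈ 2.9050e-6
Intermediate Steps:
Function('q')(I, B) = Mul(-7, B)
Function('U')(R, z) = Add(-210, Mul(5, R)) (Function('U')(R, z) = Mul(5, Add(R, Mul(-7, 6))) = Mul(5, Add(R, -42)) = Mul(5, Add(-42, R)) = Add(-210, Mul(5, R)))
Pow(Mul(Add(-7, -2), Pow(Add(Function('U')(0, 2), Mul(-2, 4)), -1)), 4) = Pow(Mul(Add(-7, -2), Pow(Add(Add(-210, Mul(5, 0)), Mul(-2, 4)), -1)), 4) = Pow(Mul(-9, Pow(Add(Add(-210, 0), -8), -1)), 4) = Pow(Mul(-9, Pow(Add(-210, -8), -1)), 4) = Pow(Mul(-9, Pow(-218, -1)), 4) = Pow(Mul(-9, Rational(-1, 218)), 4) = Pow(Rational(9, 218), 4) = Rational(6561, 2258530576)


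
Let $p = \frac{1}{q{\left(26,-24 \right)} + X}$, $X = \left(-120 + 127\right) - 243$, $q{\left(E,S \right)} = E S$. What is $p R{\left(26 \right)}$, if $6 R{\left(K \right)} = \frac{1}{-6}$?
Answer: $\frac{1}{30960} \approx 3.23 \cdot 10^{-5}$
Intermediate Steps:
$X = -236$ ($X = 7 - 243 = -236$)
$p = - \frac{1}{860}$ ($p = \frac{1}{26 \left(-24\right) - 236} = \frac{1}{-624 - 236} = \frac{1}{-860} = - \frac{1}{860} \approx -0.0011628$)
$R{\left(K \right)} = - \frac{1}{36}$ ($R{\left(K \right)} = \frac{1}{6 \left(-6\right)} = \frac{1}{6} \left(- \frac{1}{6}\right) = - \frac{1}{36}$)
$p R{\left(26 \right)} = \left(- \frac{1}{860}\right) \left(- \frac{1}{36}\right) = \frac{1}{30960}$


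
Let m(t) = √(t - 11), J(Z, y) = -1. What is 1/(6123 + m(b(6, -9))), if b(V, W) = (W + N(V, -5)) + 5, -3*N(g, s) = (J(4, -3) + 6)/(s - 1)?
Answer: 110214/674840587 - 3*I*√530/674840587 ≈ 0.00016332 - 1.0234e-7*I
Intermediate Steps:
N(g, s) = -5/(3*(-1 + s)) (N(g, s) = -(-1 + 6)/(3*(s - 1)) = -5/(3*(-1 + s)))
b(V, W) = 95/18 + W (b(V, W) = (W - 5/(-3 + 3*(-5))) + 5 = (W - 5/(-3 - 15)) + 5 = (W - 5/(-18)) + 5 = (W - 5*(-1/18)) + 5 = (W + 5/18) + 5 = (5/18 + W) + 5 = 95/18 + W)
m(t) = √(-11 + t)
1/(6123 + m(b(6, -9))) = 1/(6123 + √(-11 + (95/18 - 9))) = 1/(6123 + √(-11 - 67/18)) = 1/(6123 + √(-265/18)) = 1/(6123 + I*√530/6)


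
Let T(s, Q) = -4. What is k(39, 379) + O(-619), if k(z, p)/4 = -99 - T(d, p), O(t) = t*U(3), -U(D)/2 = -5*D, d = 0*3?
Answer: -18950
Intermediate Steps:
d = 0
U(D) = 10*D (U(D) = -(-10)*D = 10*D)
O(t) = 30*t (O(t) = t*(10*3) = t*30 = 30*t)
k(z, p) = -380 (k(z, p) = 4*(-99 - 1*(-4)) = 4*(-99 + 4) = 4*(-95) = -380)
k(39, 379) + O(-619) = -380 + 30*(-619) = -380 - 18570 = -18950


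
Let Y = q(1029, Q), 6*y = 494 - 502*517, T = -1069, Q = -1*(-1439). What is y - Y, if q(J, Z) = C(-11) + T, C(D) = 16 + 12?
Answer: -126397/3 ≈ -42132.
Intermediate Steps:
Q = 1439
C(D) = 28
q(J, Z) = -1041 (q(J, Z) = 28 - 1069 = -1041)
y = -129520/3 (y = (494 - 502*517)/6 = (494 - 259534)/6 = (⅙)*(-259040) = -129520/3 ≈ -43173.)
Y = -1041
y - Y = -129520/3 - 1*(-1041) = -129520/3 + 1041 = -126397/3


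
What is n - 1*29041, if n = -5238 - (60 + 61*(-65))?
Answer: -30374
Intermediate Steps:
n = -1333 (n = -5238 - (60 - 3965) = -5238 - 1*(-3905) = -5238 + 3905 = -1333)
n - 1*29041 = -1333 - 1*29041 = -1333 - 29041 = -30374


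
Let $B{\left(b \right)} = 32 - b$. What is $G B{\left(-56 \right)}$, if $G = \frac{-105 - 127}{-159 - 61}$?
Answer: $\frac{464}{5} \approx 92.8$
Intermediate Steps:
$G = \frac{58}{55}$ ($G = - \frac{232}{-220} = \left(-232\right) \left(- \frac{1}{220}\right) = \frac{58}{55} \approx 1.0545$)
$G B{\left(-56 \right)} = \frac{58 \left(32 - -56\right)}{55} = \frac{58 \left(32 + 56\right)}{55} = \frac{58}{55} \cdot 88 = \frac{464}{5}$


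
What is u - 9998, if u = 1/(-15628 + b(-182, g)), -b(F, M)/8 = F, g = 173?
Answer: -141691657/14172 ≈ -9998.0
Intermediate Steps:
b(F, M) = -8*F
u = -1/14172 (u = 1/(-15628 - 8*(-182)) = 1/(-15628 + 1456) = 1/(-14172) = -1/14172 ≈ -7.0562e-5)
u - 9998 = -1/14172 - 9998 = -141691657/14172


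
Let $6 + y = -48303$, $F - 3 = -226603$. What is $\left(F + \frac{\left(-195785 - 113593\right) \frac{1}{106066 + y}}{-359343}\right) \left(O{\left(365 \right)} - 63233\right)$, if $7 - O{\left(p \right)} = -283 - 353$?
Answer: $\frac{98119972695987341660}{6918191217} \approx 1.4183 \cdot 10^{10}$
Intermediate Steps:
$F = -226600$ ($F = 3 - 226603 = -226600$)
$y = -48309$ ($y = -6 - 48303 = -48309$)
$O{\left(p \right)} = 643$ ($O{\left(p \right)} = 7 - \left(-283 - 353\right) = 7 - -636 = 7 + 636 = 643$)
$\left(F + \frac{\left(-195785 - 113593\right) \frac{1}{106066 + y}}{-359343}\right) \left(O{\left(365 \right)} - 63233\right) = \left(-226600 + \frac{\left(-195785 - 113593\right) \frac{1}{106066 - 48309}}{-359343}\right) \left(643 - 63233\right) = \left(-226600 + - \frac{309378}{57757} \left(- \frac{1}{359343}\right)\right) \left(-62590\right) = \left(-226600 + \left(-309378\right) \frac{1}{57757} \left(- \frac{1}{359343}\right)\right) \left(-62590\right) = \left(-226600 - - \frac{103126}{6918191217}\right) \left(-62590\right) = \left(-226600 + \frac{103126}{6918191217}\right) \left(-62590\right) = \left(- \frac{1567662129669074}{6918191217}\right) \left(-62590\right) = \frac{98119972695987341660}{6918191217}$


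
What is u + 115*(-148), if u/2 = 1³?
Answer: -17018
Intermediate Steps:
u = 2 (u = 2*1³ = 2*1 = 2)
u + 115*(-148) = 2 + 115*(-148) = 2 - 17020 = -17018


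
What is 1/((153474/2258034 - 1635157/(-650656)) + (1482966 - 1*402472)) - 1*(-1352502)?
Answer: 357842548825085438679370/264578203082021743 ≈ 1.3525e+6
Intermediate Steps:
1/((153474/2258034 - 1635157/(-650656)) + (1482966 - 1*402472)) - 1*(-1352502) = 1/((153474*(1/2258034) - 1635157*(-1/650656)) + (1482966 - 402472)) + 1352502 = 1/((25579/376339 + 1635157/650656) + 1080494) + 1352502 = 1/(632016480047/244867228384 + 1080494) + 1352502 = 1/(264578203082021743/244867228384) + 1352502 = 244867228384/264578203082021743 + 1352502 = 357842548825085438679370/264578203082021743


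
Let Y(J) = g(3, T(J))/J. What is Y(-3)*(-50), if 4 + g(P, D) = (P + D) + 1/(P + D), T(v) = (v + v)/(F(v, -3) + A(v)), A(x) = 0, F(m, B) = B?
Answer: 20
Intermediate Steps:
T(v) = -2*v/3 (T(v) = (v + v)/(-3 + 0) = (2*v)/(-3) = (2*v)*(-⅓) = -2*v/3)
g(P, D) = -4 + D + P + 1/(D + P) (g(P, D) = -4 + ((P + D) + 1/(P + D)) = -4 + ((D + P) + 1/(D + P)) = -4 + (D + P + 1/(D + P)) = -4 + D + P + 1/(D + P))
Y(J) = (-2 - 4*J/3 + 4*J²/9)/(J*(3 - 2*J/3)) (Y(J) = ((1 + (-2*J/3)² + 3² - (-8)*J/3 - 4*3 + 2*(-2*J/3)*3)/(-2*J/3 + 3))/J = ((1 + 4*J²/9 + 9 + 8*J/3 - 12 - 4*J)/(3 - 2*J/3))/J = ((-2 - 4*J/3 + 4*J²/9)/(3 - 2*J/3))/J = (-2 - 4*J/3 + 4*J²/9)/(J*(3 - 2*J/3)))
Y(-3)*(-50) = ((⅔)*(-9 - 6*(-3) + 2*(-3)²)/(-3*(9 - 2*(-3))))*(-50) = ((⅔)*(-⅓)*(-9 + 18 + 2*9)/(9 + 6))*(-50) = ((⅔)*(-⅓)*(-9 + 18 + 18)/15)*(-50) = ((⅔)*(-⅓)*(1/15)*27)*(-50) = -⅖*(-50) = 20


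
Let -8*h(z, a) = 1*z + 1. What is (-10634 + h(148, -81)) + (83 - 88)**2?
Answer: -85021/8 ≈ -10628.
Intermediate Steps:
h(z, a) = -1/8 - z/8 (h(z, a) = -(1*z + 1)/8 = -(z + 1)/8 = -(1 + z)/8 = -1/8 - z/8)
(-10634 + h(148, -81)) + (83 - 88)**2 = (-10634 + (-1/8 - 1/8*148)) + (83 - 88)**2 = (-10634 + (-1/8 - 37/2)) + (-5)**2 = (-10634 - 149/8) + 25 = -85221/8 + 25 = -85021/8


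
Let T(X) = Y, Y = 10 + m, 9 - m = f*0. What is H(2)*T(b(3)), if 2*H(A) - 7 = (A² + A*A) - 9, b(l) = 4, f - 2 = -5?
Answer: 57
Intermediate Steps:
f = -3 (f = 2 - 5 = -3)
H(A) = -1 + A² (H(A) = 7/2 + ((A² + A*A) - 9)/2 = 7/2 + ((A² + A²) - 9)/2 = 7/2 + (2*A² - 9)/2 = 7/2 + (-9 + 2*A²)/2 = 7/2 + (-9/2 + A²) = -1 + A²)
m = 9 (m = 9 - (-3)*0 = 9 - 1*0 = 9 + 0 = 9)
Y = 19 (Y = 10 + 9 = 19)
T(X) = 19
H(2)*T(b(3)) = (-1 + 2²)*19 = (-1 + 4)*19 = 3*19 = 57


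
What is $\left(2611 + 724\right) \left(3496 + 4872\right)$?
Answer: $27907280$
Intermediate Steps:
$\left(2611 + 724\right) \left(3496 + 4872\right) = 3335 \cdot 8368 = 27907280$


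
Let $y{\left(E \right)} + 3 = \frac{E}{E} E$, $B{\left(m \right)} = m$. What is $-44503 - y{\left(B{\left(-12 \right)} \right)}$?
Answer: $-44488$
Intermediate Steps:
$y{\left(E \right)} = -3 + E$ ($y{\left(E \right)} = -3 + \frac{E}{E} E = -3 + 1 E = -3 + E$)
$-44503 - y{\left(B{\left(-12 \right)} \right)} = -44503 - \left(-3 - 12\right) = -44503 - -15 = -44503 + 15 = -44488$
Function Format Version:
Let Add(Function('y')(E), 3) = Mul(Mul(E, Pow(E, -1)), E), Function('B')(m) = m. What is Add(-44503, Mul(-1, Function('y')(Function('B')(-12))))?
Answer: -44488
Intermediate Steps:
Function('y')(E) = Add(-3, E) (Function('y')(E) = Add(-3, Mul(Mul(E, Pow(E, -1)), E)) = Add(-3, Mul(1, E)) = Add(-3, E))
Add(-44503, Mul(-1, Function('y')(Function('B')(-12)))) = Add(-44503, Mul(-1, Add(-3, -12))) = Add(-44503, Mul(-1, -15)) = Add(-44503, 15) = -44488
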